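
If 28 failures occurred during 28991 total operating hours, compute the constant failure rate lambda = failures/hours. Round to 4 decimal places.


failures = 28
total_hours = 28991
lambda = 28 / 28991
lambda = 0.001

0.001


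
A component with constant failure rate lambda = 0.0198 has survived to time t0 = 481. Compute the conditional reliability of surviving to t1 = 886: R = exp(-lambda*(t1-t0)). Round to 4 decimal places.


lambda = 0.0198
t0 = 481, t1 = 886
t1 - t0 = 405
lambda * (t1-t0) = 0.0198 * 405 = 8.019
R = exp(-8.019)
R = 0.0003

0.0003


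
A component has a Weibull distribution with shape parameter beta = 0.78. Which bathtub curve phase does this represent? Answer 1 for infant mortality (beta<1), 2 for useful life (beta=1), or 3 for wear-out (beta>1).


beta = 0.78
Compare beta to 1:
beta < 1 => infant mortality (phase 1)
beta = 1 => useful life (phase 2)
beta > 1 => wear-out (phase 3)
Since beta = 0.78, this is infant mortality (decreasing failure rate)
Phase = 1

1


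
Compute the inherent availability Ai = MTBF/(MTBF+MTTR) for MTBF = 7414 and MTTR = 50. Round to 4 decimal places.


MTBF = 7414
MTTR = 50
MTBF + MTTR = 7464
Ai = 7414 / 7464
Ai = 0.9933

0.9933


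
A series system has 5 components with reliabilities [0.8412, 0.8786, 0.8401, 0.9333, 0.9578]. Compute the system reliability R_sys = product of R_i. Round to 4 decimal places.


Components: [0.8412, 0.8786, 0.8401, 0.9333, 0.9578]
After component 1 (R=0.8412): product = 0.8412
After component 2 (R=0.8786): product = 0.7391
After component 3 (R=0.8401): product = 0.6209
After component 4 (R=0.9333): product = 0.5795
After component 5 (R=0.9578): product = 0.555
R_sys = 0.555

0.555


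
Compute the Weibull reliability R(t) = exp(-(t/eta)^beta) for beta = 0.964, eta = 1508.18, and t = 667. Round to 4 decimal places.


beta = 0.964, eta = 1508.18, t = 667
t/eta = 667 / 1508.18 = 0.4423
(t/eta)^beta = 0.4423^0.964 = 0.4554
R(t) = exp(-0.4554)
R(t) = 0.6342

0.6342


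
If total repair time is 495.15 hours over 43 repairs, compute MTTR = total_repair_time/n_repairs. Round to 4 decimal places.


total_repair_time = 495.15
n_repairs = 43
MTTR = 495.15 / 43
MTTR = 11.5151

11.5151


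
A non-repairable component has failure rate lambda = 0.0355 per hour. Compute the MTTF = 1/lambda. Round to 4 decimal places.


lambda = 0.0355
MTTF = 1 / 0.0355
MTTF = 28.169

28.169


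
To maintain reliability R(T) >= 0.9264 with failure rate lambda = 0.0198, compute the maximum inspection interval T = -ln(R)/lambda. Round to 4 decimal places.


R_target = 0.9264
lambda = 0.0198
-ln(0.9264) = 0.0764
T = 0.0764 / 0.0198
T = 3.8611

3.8611


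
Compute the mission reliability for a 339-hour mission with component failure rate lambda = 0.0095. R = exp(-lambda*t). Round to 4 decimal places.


lambda = 0.0095
mission_time = 339
lambda * t = 0.0095 * 339 = 3.2205
R = exp(-3.2205)
R = 0.0399

0.0399


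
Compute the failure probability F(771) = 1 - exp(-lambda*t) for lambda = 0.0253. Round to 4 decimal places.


lambda = 0.0253, t = 771
lambda * t = 19.5063
exp(-19.5063) = 0.0
F(t) = 1 - 0.0
F(t) = 1.0

1.0


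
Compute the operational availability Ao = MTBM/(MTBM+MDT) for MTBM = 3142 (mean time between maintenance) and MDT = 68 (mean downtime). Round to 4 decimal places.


MTBM = 3142
MDT = 68
MTBM + MDT = 3210
Ao = 3142 / 3210
Ao = 0.9788

0.9788


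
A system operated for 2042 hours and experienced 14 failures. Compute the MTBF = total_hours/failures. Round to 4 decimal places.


total_hours = 2042
failures = 14
MTBF = 2042 / 14
MTBF = 145.8571

145.8571


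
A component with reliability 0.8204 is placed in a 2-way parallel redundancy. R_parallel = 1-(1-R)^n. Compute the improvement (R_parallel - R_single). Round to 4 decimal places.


R_single = 0.8204, n = 2
1 - R_single = 0.1796
(1 - R_single)^n = 0.1796^2 = 0.0323
R_parallel = 1 - 0.0323 = 0.9677
Improvement = 0.9677 - 0.8204
Improvement = 0.1473

0.1473


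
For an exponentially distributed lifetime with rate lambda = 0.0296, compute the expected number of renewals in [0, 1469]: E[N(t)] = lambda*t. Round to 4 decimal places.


lambda = 0.0296
t = 1469
E[N(t)] = lambda * t
E[N(t)] = 0.0296 * 1469
E[N(t)] = 43.4824

43.4824


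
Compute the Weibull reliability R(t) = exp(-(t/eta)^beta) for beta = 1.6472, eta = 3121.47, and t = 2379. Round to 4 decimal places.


beta = 1.6472, eta = 3121.47, t = 2379
t/eta = 2379 / 3121.47 = 0.7621
(t/eta)^beta = 0.7621^1.6472 = 0.6393
R(t) = exp(-0.6393)
R(t) = 0.5277

0.5277


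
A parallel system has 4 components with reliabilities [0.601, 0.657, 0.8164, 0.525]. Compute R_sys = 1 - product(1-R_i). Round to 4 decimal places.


Components: [0.601, 0.657, 0.8164, 0.525]
(1 - 0.601) = 0.399, running product = 0.399
(1 - 0.657) = 0.343, running product = 0.1369
(1 - 0.8164) = 0.1836, running product = 0.0251
(1 - 0.525) = 0.475, running product = 0.0119
Product of (1-R_i) = 0.0119
R_sys = 1 - 0.0119 = 0.9881

0.9881


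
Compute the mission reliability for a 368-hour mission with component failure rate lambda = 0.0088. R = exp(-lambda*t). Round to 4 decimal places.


lambda = 0.0088
mission_time = 368
lambda * t = 0.0088 * 368 = 3.2384
R = exp(-3.2384)
R = 0.0392

0.0392


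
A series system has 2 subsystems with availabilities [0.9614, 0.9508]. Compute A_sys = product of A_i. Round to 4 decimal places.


Subsystems: [0.9614, 0.9508]
After subsystem 1 (A=0.9614): product = 0.9614
After subsystem 2 (A=0.9508): product = 0.9141
A_sys = 0.9141

0.9141


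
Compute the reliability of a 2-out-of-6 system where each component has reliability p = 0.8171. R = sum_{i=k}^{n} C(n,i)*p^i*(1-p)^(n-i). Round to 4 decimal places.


k = 2, n = 6, p = 0.8171
i=2: C(6,2)=15 * 0.8171^2 * 0.1829^4 = 0.0112
i=3: C(6,3)=20 * 0.8171^3 * 0.1829^3 = 0.0668
i=4: C(6,4)=15 * 0.8171^4 * 0.1829^2 = 0.2237
i=5: C(6,5)=6 * 0.8171^5 * 0.1829^1 = 0.3997
i=6: C(6,6)=1 * 0.8171^6 * 0.1829^0 = 0.2976
R = sum of terms = 0.999

0.999


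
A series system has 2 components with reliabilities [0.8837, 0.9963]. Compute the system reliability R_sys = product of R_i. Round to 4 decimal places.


Components: [0.8837, 0.9963]
After component 1 (R=0.8837): product = 0.8837
After component 2 (R=0.9963): product = 0.8804
R_sys = 0.8804

0.8804


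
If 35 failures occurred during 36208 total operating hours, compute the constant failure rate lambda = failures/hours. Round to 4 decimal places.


failures = 35
total_hours = 36208
lambda = 35 / 36208
lambda = 0.001

0.001


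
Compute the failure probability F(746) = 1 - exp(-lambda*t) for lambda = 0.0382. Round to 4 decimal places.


lambda = 0.0382, t = 746
lambda * t = 28.4972
exp(-28.4972) = 0.0
F(t) = 1 - 0.0
F(t) = 1.0

1.0


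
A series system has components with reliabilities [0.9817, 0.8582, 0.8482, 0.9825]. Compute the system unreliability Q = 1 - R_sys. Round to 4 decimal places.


Components: [0.9817, 0.8582, 0.8482, 0.9825]
After component 1: product = 0.9817
After component 2: product = 0.8425
After component 3: product = 0.7146
After component 4: product = 0.7021
R_sys = 0.7021
Q = 1 - 0.7021 = 0.2979

0.2979


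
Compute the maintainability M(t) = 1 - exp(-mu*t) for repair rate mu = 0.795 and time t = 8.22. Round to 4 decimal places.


mu = 0.795, t = 8.22
mu * t = 0.795 * 8.22 = 6.5349
exp(-6.5349) = 0.0015
M(t) = 1 - 0.0015
M(t) = 0.9985

0.9985


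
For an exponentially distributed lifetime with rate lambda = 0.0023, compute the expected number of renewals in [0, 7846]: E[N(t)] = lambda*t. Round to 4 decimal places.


lambda = 0.0023
t = 7846
E[N(t)] = lambda * t
E[N(t)] = 0.0023 * 7846
E[N(t)] = 18.0458

18.0458


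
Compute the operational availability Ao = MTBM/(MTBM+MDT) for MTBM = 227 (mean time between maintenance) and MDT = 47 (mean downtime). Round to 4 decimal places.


MTBM = 227
MDT = 47
MTBM + MDT = 274
Ao = 227 / 274
Ao = 0.8285

0.8285


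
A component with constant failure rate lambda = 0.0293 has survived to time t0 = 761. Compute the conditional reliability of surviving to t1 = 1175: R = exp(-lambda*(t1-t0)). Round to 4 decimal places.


lambda = 0.0293
t0 = 761, t1 = 1175
t1 - t0 = 414
lambda * (t1-t0) = 0.0293 * 414 = 12.1302
R = exp(-12.1302)
R = 0.0

0.0


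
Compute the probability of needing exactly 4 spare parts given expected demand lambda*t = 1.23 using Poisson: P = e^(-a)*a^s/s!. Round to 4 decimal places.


a = 1.23, s = 4
e^(-a) = e^(-1.23) = 0.2923
a^s = 1.23^4 = 2.2889
s! = 24
P = 0.2923 * 2.2889 / 24
P = 0.0279

0.0279


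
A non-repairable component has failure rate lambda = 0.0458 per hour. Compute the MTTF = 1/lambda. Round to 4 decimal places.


lambda = 0.0458
MTTF = 1 / 0.0458
MTTF = 21.8341

21.8341


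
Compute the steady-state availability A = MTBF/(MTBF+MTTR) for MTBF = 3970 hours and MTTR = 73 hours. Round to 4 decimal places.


MTBF = 3970
MTTR = 73
MTBF + MTTR = 4043
A = 3970 / 4043
A = 0.9819

0.9819


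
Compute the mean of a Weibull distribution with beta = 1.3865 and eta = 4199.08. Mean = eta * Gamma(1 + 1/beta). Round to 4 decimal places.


beta = 1.3865, eta = 4199.08
1/beta = 0.7212
1 + 1/beta = 1.7212
Gamma(1.7212) = 0.9128
Mean = 4199.08 * 0.9128
Mean = 3833.0675

3833.0675


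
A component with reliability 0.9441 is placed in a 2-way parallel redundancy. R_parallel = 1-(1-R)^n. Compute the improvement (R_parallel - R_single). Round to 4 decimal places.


R_single = 0.9441, n = 2
1 - R_single = 0.0559
(1 - R_single)^n = 0.0559^2 = 0.0031
R_parallel = 1 - 0.0031 = 0.9969
Improvement = 0.9969 - 0.9441
Improvement = 0.0528

0.0528


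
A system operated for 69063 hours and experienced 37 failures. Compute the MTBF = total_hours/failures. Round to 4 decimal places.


total_hours = 69063
failures = 37
MTBF = 69063 / 37
MTBF = 1866.5676

1866.5676


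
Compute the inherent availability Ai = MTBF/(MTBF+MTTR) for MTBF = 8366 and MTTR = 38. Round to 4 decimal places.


MTBF = 8366
MTTR = 38
MTBF + MTTR = 8404
Ai = 8366 / 8404
Ai = 0.9955

0.9955


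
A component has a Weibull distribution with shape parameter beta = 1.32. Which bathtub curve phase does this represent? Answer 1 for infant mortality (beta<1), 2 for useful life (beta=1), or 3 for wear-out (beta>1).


beta = 1.32
Compare beta to 1:
beta < 1 => infant mortality (phase 1)
beta = 1 => useful life (phase 2)
beta > 1 => wear-out (phase 3)
Since beta = 1.32, this is wear-out (increasing failure rate)
Phase = 3

3


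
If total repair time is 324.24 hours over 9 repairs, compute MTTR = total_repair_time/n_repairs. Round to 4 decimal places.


total_repair_time = 324.24
n_repairs = 9
MTTR = 324.24 / 9
MTTR = 36.0267

36.0267


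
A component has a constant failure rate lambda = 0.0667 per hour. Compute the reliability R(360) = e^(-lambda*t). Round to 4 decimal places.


lambda = 0.0667
t = 360
lambda * t = 24.012
R(t) = e^(-24.012)
R(t) = 0.0

0.0


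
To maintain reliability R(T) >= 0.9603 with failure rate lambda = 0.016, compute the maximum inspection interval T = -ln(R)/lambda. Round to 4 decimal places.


R_target = 0.9603
lambda = 0.016
-ln(0.9603) = 0.0405
T = 0.0405 / 0.016
T = 2.5318

2.5318


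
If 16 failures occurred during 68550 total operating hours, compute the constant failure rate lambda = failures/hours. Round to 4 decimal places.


failures = 16
total_hours = 68550
lambda = 16 / 68550
lambda = 0.0002

0.0002


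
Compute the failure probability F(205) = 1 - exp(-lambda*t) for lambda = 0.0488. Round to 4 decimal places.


lambda = 0.0488, t = 205
lambda * t = 10.004
exp(-10.004) = 0.0
F(t) = 1 - 0.0
F(t) = 1.0

1.0


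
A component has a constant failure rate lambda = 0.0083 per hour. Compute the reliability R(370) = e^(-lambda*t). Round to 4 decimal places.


lambda = 0.0083
t = 370
lambda * t = 3.071
R(t) = e^(-3.071)
R(t) = 0.0464

0.0464


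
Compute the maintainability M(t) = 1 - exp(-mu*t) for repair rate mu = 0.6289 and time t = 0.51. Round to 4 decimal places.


mu = 0.6289, t = 0.51
mu * t = 0.6289 * 0.51 = 0.3207
exp(-0.3207) = 0.7256
M(t) = 1 - 0.7256
M(t) = 0.2744

0.2744


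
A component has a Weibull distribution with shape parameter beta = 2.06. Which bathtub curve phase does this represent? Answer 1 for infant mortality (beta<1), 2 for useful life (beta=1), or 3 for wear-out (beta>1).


beta = 2.06
Compare beta to 1:
beta < 1 => infant mortality (phase 1)
beta = 1 => useful life (phase 2)
beta > 1 => wear-out (phase 3)
Since beta = 2.06, this is wear-out (increasing failure rate)
Phase = 3

3


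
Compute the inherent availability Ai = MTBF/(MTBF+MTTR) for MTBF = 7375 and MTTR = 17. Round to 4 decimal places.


MTBF = 7375
MTTR = 17
MTBF + MTTR = 7392
Ai = 7375 / 7392
Ai = 0.9977

0.9977


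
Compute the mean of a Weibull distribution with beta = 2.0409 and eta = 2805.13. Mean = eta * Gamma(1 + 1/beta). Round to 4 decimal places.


beta = 2.0409, eta = 2805.13
1/beta = 0.49
1 + 1/beta = 1.49
Gamma(1.49) = 0.8859
Mean = 2805.13 * 0.8859
Mean = 2485.1899

2485.1899


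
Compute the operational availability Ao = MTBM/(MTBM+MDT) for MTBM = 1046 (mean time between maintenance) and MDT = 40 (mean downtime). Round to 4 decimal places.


MTBM = 1046
MDT = 40
MTBM + MDT = 1086
Ao = 1046 / 1086
Ao = 0.9632

0.9632


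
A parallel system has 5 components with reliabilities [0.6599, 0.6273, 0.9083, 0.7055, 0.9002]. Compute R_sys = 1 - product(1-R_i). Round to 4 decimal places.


Components: [0.6599, 0.6273, 0.9083, 0.7055, 0.9002]
(1 - 0.6599) = 0.3401, running product = 0.3401
(1 - 0.6273) = 0.3727, running product = 0.1268
(1 - 0.9083) = 0.0917, running product = 0.0116
(1 - 0.7055) = 0.2945, running product = 0.0034
(1 - 0.9002) = 0.0998, running product = 0.0003
Product of (1-R_i) = 0.0003
R_sys = 1 - 0.0003 = 0.9997

0.9997


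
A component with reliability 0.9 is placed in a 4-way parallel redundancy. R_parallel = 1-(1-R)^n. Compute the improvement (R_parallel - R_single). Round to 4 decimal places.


R_single = 0.9, n = 4
1 - R_single = 0.1
(1 - R_single)^n = 0.1^4 = 0.0001
R_parallel = 1 - 0.0001 = 0.9999
Improvement = 0.9999 - 0.9
Improvement = 0.0999

0.0999


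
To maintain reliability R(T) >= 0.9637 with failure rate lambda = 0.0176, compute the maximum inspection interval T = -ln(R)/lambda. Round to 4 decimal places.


R_target = 0.9637
lambda = 0.0176
-ln(0.9637) = 0.037
T = 0.037 / 0.0176
T = 2.1009

2.1009


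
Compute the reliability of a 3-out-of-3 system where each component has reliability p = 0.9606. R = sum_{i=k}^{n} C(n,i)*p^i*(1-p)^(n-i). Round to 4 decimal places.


k = 3, n = 3, p = 0.9606
i=3: C(3,3)=1 * 0.9606^3 * 0.0394^0 = 0.8864
R = sum of terms = 0.8864

0.8864


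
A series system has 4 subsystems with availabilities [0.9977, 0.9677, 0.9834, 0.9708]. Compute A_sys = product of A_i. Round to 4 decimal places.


Subsystems: [0.9977, 0.9677, 0.9834, 0.9708]
After subsystem 1 (A=0.9977): product = 0.9977
After subsystem 2 (A=0.9677): product = 0.9655
After subsystem 3 (A=0.9834): product = 0.9494
After subsystem 4 (A=0.9708): product = 0.9217
A_sys = 0.9217

0.9217


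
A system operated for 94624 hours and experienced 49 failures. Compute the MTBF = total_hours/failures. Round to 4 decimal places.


total_hours = 94624
failures = 49
MTBF = 94624 / 49
MTBF = 1931.102

1931.102


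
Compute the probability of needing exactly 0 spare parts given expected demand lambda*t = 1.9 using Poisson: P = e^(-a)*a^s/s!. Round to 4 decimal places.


a = 1.9, s = 0
e^(-a) = e^(-1.9) = 0.1496
a^s = 1.9^0 = 1.0
s! = 1
P = 0.1496 * 1.0 / 1
P = 0.1496

0.1496


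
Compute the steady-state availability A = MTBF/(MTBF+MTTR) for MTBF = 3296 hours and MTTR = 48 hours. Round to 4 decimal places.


MTBF = 3296
MTTR = 48
MTBF + MTTR = 3344
A = 3296 / 3344
A = 0.9856

0.9856


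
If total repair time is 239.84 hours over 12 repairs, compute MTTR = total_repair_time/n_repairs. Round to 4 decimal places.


total_repair_time = 239.84
n_repairs = 12
MTTR = 239.84 / 12
MTTR = 19.9867

19.9867


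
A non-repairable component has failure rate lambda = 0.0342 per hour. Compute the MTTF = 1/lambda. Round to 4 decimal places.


lambda = 0.0342
MTTF = 1 / 0.0342
MTTF = 29.2398

29.2398


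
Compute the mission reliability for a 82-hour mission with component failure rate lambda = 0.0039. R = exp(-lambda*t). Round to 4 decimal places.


lambda = 0.0039
mission_time = 82
lambda * t = 0.0039 * 82 = 0.3198
R = exp(-0.3198)
R = 0.7263

0.7263


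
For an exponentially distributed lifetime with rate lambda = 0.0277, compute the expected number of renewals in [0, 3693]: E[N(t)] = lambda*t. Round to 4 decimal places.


lambda = 0.0277
t = 3693
E[N(t)] = lambda * t
E[N(t)] = 0.0277 * 3693
E[N(t)] = 102.2961

102.2961


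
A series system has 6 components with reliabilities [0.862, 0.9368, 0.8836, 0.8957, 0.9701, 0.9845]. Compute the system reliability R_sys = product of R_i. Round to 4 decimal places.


Components: [0.862, 0.9368, 0.8836, 0.8957, 0.9701, 0.9845]
After component 1 (R=0.862): product = 0.862
After component 2 (R=0.9368): product = 0.8075
After component 3 (R=0.8836): product = 0.7135
After component 4 (R=0.8957): product = 0.6391
After component 5 (R=0.9701): product = 0.62
After component 6 (R=0.9845): product = 0.6104
R_sys = 0.6104

0.6104


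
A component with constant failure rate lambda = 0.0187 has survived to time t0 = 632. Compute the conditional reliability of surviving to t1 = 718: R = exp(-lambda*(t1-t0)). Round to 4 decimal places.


lambda = 0.0187
t0 = 632, t1 = 718
t1 - t0 = 86
lambda * (t1-t0) = 0.0187 * 86 = 1.6082
R = exp(-1.6082)
R = 0.2002

0.2002


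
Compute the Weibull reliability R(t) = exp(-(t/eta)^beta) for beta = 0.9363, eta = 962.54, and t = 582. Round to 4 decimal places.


beta = 0.9363, eta = 962.54, t = 582
t/eta = 582 / 962.54 = 0.6047
(t/eta)^beta = 0.6047^0.9363 = 0.6243
R(t) = exp(-0.6243)
R(t) = 0.5356

0.5356


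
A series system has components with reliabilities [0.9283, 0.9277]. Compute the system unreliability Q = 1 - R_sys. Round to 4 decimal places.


Components: [0.9283, 0.9277]
After component 1: product = 0.9283
After component 2: product = 0.8612
R_sys = 0.8612
Q = 1 - 0.8612 = 0.1388

0.1388


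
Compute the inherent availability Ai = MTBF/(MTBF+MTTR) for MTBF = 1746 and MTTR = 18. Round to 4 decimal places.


MTBF = 1746
MTTR = 18
MTBF + MTTR = 1764
Ai = 1746 / 1764
Ai = 0.9898

0.9898


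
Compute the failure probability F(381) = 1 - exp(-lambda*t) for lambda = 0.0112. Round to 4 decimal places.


lambda = 0.0112, t = 381
lambda * t = 4.2672
exp(-4.2672) = 0.014
F(t) = 1 - 0.014
F(t) = 0.986

0.986


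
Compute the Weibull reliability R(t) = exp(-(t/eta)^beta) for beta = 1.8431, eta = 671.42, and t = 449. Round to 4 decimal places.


beta = 1.8431, eta = 671.42, t = 449
t/eta = 449 / 671.42 = 0.6687
(t/eta)^beta = 0.6687^1.8431 = 0.4763
R(t) = exp(-0.4763)
R(t) = 0.621

0.621


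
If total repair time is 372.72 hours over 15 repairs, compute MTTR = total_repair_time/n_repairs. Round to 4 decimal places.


total_repair_time = 372.72
n_repairs = 15
MTTR = 372.72 / 15
MTTR = 24.848

24.848


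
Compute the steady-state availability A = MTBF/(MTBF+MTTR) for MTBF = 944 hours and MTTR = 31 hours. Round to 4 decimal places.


MTBF = 944
MTTR = 31
MTBF + MTTR = 975
A = 944 / 975
A = 0.9682

0.9682


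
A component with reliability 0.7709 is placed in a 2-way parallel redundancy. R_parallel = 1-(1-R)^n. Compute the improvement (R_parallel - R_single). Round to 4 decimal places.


R_single = 0.7709, n = 2
1 - R_single = 0.2291
(1 - R_single)^n = 0.2291^2 = 0.0525
R_parallel = 1 - 0.0525 = 0.9475
Improvement = 0.9475 - 0.7709
Improvement = 0.1766

0.1766


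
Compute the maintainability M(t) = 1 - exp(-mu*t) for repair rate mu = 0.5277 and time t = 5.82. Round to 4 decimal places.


mu = 0.5277, t = 5.82
mu * t = 0.5277 * 5.82 = 3.0712
exp(-3.0712) = 0.0464
M(t) = 1 - 0.0464
M(t) = 0.9536

0.9536


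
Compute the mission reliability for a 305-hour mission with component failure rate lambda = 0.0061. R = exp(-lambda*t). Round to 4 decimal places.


lambda = 0.0061
mission_time = 305
lambda * t = 0.0061 * 305 = 1.8605
R = exp(-1.8605)
R = 0.1556

0.1556


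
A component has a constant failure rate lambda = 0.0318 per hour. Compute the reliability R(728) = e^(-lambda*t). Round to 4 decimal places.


lambda = 0.0318
t = 728
lambda * t = 23.1504
R(t) = e^(-23.1504)
R(t) = 0.0

0.0


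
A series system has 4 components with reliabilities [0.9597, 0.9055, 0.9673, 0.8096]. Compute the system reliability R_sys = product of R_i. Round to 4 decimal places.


Components: [0.9597, 0.9055, 0.9673, 0.8096]
After component 1 (R=0.9597): product = 0.9597
After component 2 (R=0.9055): product = 0.869
After component 3 (R=0.9673): product = 0.8406
After component 4 (R=0.8096): product = 0.6805
R_sys = 0.6805

0.6805


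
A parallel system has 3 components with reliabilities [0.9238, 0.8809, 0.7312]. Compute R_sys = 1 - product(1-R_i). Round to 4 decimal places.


Components: [0.9238, 0.8809, 0.7312]
(1 - 0.9238) = 0.0762, running product = 0.0762
(1 - 0.8809) = 0.1191, running product = 0.0091
(1 - 0.7312) = 0.2688, running product = 0.0024
Product of (1-R_i) = 0.0024
R_sys = 1 - 0.0024 = 0.9976

0.9976


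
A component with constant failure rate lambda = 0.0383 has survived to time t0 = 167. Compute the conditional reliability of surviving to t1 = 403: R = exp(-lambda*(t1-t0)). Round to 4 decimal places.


lambda = 0.0383
t0 = 167, t1 = 403
t1 - t0 = 236
lambda * (t1-t0) = 0.0383 * 236 = 9.0388
R = exp(-9.0388)
R = 0.0001

0.0001


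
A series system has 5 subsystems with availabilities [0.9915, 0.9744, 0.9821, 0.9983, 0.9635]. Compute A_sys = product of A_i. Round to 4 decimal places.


Subsystems: [0.9915, 0.9744, 0.9821, 0.9983, 0.9635]
After subsystem 1 (A=0.9915): product = 0.9915
After subsystem 2 (A=0.9744): product = 0.9661
After subsystem 3 (A=0.9821): product = 0.9488
After subsystem 4 (A=0.9983): product = 0.9472
After subsystem 5 (A=0.9635): product = 0.9126
A_sys = 0.9126

0.9126


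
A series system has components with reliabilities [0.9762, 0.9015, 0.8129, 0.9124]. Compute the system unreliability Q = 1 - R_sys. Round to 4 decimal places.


Components: [0.9762, 0.9015, 0.8129, 0.9124]
After component 1: product = 0.9762
After component 2: product = 0.88
After component 3: product = 0.7154
After component 4: product = 0.6527
R_sys = 0.6527
Q = 1 - 0.6527 = 0.3473

0.3473


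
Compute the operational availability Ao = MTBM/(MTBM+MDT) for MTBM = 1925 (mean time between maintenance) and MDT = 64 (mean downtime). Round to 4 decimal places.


MTBM = 1925
MDT = 64
MTBM + MDT = 1989
Ao = 1925 / 1989
Ao = 0.9678

0.9678


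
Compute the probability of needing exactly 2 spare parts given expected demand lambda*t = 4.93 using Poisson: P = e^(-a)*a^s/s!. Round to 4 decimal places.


a = 4.93, s = 2
e^(-a) = e^(-4.93) = 0.0072
a^s = 4.93^2 = 24.3049
s! = 2
P = 0.0072 * 24.3049 / 2
P = 0.0878

0.0878


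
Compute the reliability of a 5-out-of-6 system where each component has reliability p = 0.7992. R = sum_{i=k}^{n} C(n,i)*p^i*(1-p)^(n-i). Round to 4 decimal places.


k = 5, n = 6, p = 0.7992
i=5: C(6,5)=6 * 0.7992^5 * 0.2008^1 = 0.3928
i=6: C(6,6)=1 * 0.7992^6 * 0.2008^0 = 0.2606
R = sum of terms = 0.6534

0.6534


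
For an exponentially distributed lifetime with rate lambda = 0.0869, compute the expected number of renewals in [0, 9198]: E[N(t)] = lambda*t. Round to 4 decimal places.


lambda = 0.0869
t = 9198
E[N(t)] = lambda * t
E[N(t)] = 0.0869 * 9198
E[N(t)] = 799.3062

799.3062


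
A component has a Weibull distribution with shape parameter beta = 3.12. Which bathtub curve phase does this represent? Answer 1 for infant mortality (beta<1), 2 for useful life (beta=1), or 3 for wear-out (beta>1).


beta = 3.12
Compare beta to 1:
beta < 1 => infant mortality (phase 1)
beta = 1 => useful life (phase 2)
beta > 1 => wear-out (phase 3)
Since beta = 3.12, this is wear-out (increasing failure rate)
Phase = 3

3


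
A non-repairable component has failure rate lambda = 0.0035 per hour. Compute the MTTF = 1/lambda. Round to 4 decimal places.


lambda = 0.0035
MTTF = 1 / 0.0035
MTTF = 285.7143

285.7143


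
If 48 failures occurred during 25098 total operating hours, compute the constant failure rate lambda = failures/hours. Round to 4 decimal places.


failures = 48
total_hours = 25098
lambda = 48 / 25098
lambda = 0.0019

0.0019


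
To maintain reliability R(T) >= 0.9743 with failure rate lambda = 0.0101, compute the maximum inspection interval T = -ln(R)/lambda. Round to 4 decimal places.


R_target = 0.9743
lambda = 0.0101
-ln(0.9743) = 0.026
T = 0.026 / 0.0101
T = 2.5778

2.5778


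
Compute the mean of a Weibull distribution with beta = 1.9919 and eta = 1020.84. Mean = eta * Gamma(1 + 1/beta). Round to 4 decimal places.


beta = 1.9919, eta = 1020.84
1/beta = 0.502
1 + 1/beta = 1.502
Gamma(1.502) = 0.8863
Mean = 1020.84 * 0.8863
Mean = 904.7648

904.7648


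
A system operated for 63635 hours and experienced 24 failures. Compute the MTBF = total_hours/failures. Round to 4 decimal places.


total_hours = 63635
failures = 24
MTBF = 63635 / 24
MTBF = 2651.4583

2651.4583


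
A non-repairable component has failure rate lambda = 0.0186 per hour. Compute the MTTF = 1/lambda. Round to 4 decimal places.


lambda = 0.0186
MTTF = 1 / 0.0186
MTTF = 53.7634

53.7634


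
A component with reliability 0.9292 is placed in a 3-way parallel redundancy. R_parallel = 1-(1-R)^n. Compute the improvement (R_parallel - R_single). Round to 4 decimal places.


R_single = 0.9292, n = 3
1 - R_single = 0.0708
(1 - R_single)^n = 0.0708^3 = 0.0004
R_parallel = 1 - 0.0004 = 0.9996
Improvement = 0.9996 - 0.9292
Improvement = 0.0704

0.0704


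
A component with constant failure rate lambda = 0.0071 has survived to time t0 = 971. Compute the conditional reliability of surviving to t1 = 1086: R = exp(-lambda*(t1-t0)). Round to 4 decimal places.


lambda = 0.0071
t0 = 971, t1 = 1086
t1 - t0 = 115
lambda * (t1-t0) = 0.0071 * 115 = 0.8165
R = exp(-0.8165)
R = 0.442

0.442


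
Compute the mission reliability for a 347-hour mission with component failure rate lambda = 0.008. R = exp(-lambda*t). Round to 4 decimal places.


lambda = 0.008
mission_time = 347
lambda * t = 0.008 * 347 = 2.776
R = exp(-2.776)
R = 0.0623

0.0623


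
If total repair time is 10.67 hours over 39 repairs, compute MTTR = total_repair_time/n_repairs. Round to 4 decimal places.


total_repair_time = 10.67
n_repairs = 39
MTTR = 10.67 / 39
MTTR = 0.2736

0.2736


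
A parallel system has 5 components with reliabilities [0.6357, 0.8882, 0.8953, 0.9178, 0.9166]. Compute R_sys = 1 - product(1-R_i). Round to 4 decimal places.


Components: [0.6357, 0.8882, 0.8953, 0.9178, 0.9166]
(1 - 0.6357) = 0.3643, running product = 0.3643
(1 - 0.8882) = 0.1118, running product = 0.0407
(1 - 0.8953) = 0.1047, running product = 0.0043
(1 - 0.9178) = 0.0822, running product = 0.0004
(1 - 0.9166) = 0.0834, running product = 0.0
Product of (1-R_i) = 0.0
R_sys = 1 - 0.0 = 1.0

1.0


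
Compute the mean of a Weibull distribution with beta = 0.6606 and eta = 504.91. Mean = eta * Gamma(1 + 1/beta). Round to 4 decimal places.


beta = 0.6606, eta = 504.91
1/beta = 1.5138
1 + 1/beta = 2.5138
Gamma(2.5138) = 1.3423
Mean = 504.91 * 1.3423
Mean = 677.7617

677.7617


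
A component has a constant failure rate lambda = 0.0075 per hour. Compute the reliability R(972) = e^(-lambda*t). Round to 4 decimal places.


lambda = 0.0075
t = 972
lambda * t = 7.29
R(t) = e^(-7.29)
R(t) = 0.0007

0.0007


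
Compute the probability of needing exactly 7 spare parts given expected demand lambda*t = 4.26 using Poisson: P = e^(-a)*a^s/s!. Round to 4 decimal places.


a = 4.26, s = 7
e^(-a) = e^(-4.26) = 0.0141
a^s = 4.26^7 = 25460.5156
s! = 5040
P = 0.0141 * 25460.5156 / 5040
P = 0.0713

0.0713


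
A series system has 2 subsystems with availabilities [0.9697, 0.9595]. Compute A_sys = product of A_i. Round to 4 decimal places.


Subsystems: [0.9697, 0.9595]
After subsystem 1 (A=0.9697): product = 0.9697
After subsystem 2 (A=0.9595): product = 0.9304
A_sys = 0.9304

0.9304


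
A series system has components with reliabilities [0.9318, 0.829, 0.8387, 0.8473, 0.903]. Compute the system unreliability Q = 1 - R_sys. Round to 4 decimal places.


Components: [0.9318, 0.829, 0.8387, 0.8473, 0.903]
After component 1: product = 0.9318
After component 2: product = 0.7725
After component 3: product = 0.6479
After component 4: product = 0.5489
After component 5: product = 0.4957
R_sys = 0.4957
Q = 1 - 0.4957 = 0.5043

0.5043


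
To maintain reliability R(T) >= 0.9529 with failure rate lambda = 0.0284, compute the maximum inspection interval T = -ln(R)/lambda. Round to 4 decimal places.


R_target = 0.9529
lambda = 0.0284
-ln(0.9529) = 0.0482
T = 0.0482 / 0.0284
T = 1.6988

1.6988


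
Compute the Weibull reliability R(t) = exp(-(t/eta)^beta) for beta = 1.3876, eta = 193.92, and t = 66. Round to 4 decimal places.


beta = 1.3876, eta = 193.92, t = 66
t/eta = 66 / 193.92 = 0.3403
(t/eta)^beta = 0.3403^1.3876 = 0.2241
R(t) = exp(-0.2241)
R(t) = 0.7992

0.7992


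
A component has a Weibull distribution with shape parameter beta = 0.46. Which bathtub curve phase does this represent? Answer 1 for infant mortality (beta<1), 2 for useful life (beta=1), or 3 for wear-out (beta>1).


beta = 0.46
Compare beta to 1:
beta < 1 => infant mortality (phase 1)
beta = 1 => useful life (phase 2)
beta > 1 => wear-out (phase 3)
Since beta = 0.46, this is infant mortality (decreasing failure rate)
Phase = 1

1


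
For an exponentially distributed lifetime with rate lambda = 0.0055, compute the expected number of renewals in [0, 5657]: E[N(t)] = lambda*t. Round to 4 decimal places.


lambda = 0.0055
t = 5657
E[N(t)] = lambda * t
E[N(t)] = 0.0055 * 5657
E[N(t)] = 31.1135

31.1135


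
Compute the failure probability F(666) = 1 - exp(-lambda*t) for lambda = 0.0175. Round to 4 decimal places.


lambda = 0.0175, t = 666
lambda * t = 11.655
exp(-11.655) = 0.0
F(t) = 1 - 0.0
F(t) = 1.0

1.0


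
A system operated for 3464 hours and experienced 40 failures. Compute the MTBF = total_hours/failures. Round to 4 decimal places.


total_hours = 3464
failures = 40
MTBF = 3464 / 40
MTBF = 86.6

86.6


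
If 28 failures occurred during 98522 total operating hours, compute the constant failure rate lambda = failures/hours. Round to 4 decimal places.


failures = 28
total_hours = 98522
lambda = 28 / 98522
lambda = 0.0003

0.0003


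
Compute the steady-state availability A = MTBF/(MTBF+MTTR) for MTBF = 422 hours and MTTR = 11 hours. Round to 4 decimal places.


MTBF = 422
MTTR = 11
MTBF + MTTR = 433
A = 422 / 433
A = 0.9746

0.9746


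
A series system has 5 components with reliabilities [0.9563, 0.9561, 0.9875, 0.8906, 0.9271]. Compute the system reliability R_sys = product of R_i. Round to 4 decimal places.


Components: [0.9563, 0.9561, 0.9875, 0.8906, 0.9271]
After component 1 (R=0.9563): product = 0.9563
After component 2 (R=0.9561): product = 0.9143
After component 3 (R=0.9875): product = 0.9029
After component 4 (R=0.8906): product = 0.8041
After component 5 (R=0.9271): product = 0.7455
R_sys = 0.7455

0.7455


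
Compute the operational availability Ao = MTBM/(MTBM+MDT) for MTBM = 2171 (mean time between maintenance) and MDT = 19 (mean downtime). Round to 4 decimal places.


MTBM = 2171
MDT = 19
MTBM + MDT = 2190
Ao = 2171 / 2190
Ao = 0.9913

0.9913


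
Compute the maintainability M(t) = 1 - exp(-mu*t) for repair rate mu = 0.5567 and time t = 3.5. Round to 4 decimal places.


mu = 0.5567, t = 3.5
mu * t = 0.5567 * 3.5 = 1.9484
exp(-1.9484) = 0.1425
M(t) = 1 - 0.1425
M(t) = 0.8575

0.8575


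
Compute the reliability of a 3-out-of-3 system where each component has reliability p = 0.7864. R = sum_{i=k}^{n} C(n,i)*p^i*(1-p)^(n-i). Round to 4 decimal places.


k = 3, n = 3, p = 0.7864
i=3: C(3,3)=1 * 0.7864^3 * 0.2136^0 = 0.4863
R = sum of terms = 0.4863

0.4863


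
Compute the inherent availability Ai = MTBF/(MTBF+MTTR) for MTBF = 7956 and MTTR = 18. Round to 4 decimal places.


MTBF = 7956
MTTR = 18
MTBF + MTTR = 7974
Ai = 7956 / 7974
Ai = 0.9977

0.9977


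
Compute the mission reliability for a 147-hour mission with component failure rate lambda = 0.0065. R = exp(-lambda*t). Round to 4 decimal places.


lambda = 0.0065
mission_time = 147
lambda * t = 0.0065 * 147 = 0.9555
R = exp(-0.9555)
R = 0.3846

0.3846


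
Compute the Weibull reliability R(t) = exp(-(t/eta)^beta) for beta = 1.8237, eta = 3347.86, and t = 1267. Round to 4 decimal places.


beta = 1.8237, eta = 3347.86, t = 1267
t/eta = 1267 / 3347.86 = 0.3785
(t/eta)^beta = 0.3785^1.8237 = 0.17
R(t) = exp(-0.17)
R(t) = 0.8437

0.8437


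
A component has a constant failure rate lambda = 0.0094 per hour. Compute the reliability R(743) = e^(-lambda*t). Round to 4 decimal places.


lambda = 0.0094
t = 743
lambda * t = 6.9842
R(t) = e^(-6.9842)
R(t) = 0.0009

0.0009


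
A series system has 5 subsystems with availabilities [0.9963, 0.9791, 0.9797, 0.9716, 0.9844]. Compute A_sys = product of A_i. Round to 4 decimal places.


Subsystems: [0.9963, 0.9791, 0.9797, 0.9716, 0.9844]
After subsystem 1 (A=0.9963): product = 0.9963
After subsystem 2 (A=0.9791): product = 0.9755
After subsystem 3 (A=0.9797): product = 0.9557
After subsystem 4 (A=0.9716): product = 0.9285
After subsystem 5 (A=0.9844): product = 0.914
A_sys = 0.914

0.914


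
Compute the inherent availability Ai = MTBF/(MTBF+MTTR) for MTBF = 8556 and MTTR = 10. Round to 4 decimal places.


MTBF = 8556
MTTR = 10
MTBF + MTTR = 8566
Ai = 8556 / 8566
Ai = 0.9988

0.9988


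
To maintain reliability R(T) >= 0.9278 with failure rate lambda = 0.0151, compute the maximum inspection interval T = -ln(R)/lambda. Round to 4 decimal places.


R_target = 0.9278
lambda = 0.0151
-ln(0.9278) = 0.0749
T = 0.0749 / 0.0151
T = 4.9629

4.9629


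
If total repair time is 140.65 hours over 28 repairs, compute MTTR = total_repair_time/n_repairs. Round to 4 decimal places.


total_repair_time = 140.65
n_repairs = 28
MTTR = 140.65 / 28
MTTR = 5.0232

5.0232


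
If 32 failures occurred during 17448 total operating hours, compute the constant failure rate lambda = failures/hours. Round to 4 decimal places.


failures = 32
total_hours = 17448
lambda = 32 / 17448
lambda = 0.0018

0.0018


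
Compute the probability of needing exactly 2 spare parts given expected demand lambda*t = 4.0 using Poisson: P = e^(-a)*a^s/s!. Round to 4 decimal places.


a = 4.0, s = 2
e^(-a) = e^(-4.0) = 0.0183
a^s = 4.0^2 = 16.0
s! = 2
P = 0.0183 * 16.0 / 2
P = 0.1465

0.1465


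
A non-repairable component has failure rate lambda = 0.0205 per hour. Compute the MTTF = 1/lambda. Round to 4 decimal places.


lambda = 0.0205
MTTF = 1 / 0.0205
MTTF = 48.7805

48.7805


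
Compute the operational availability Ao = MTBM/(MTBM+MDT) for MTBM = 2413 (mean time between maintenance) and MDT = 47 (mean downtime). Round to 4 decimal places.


MTBM = 2413
MDT = 47
MTBM + MDT = 2460
Ao = 2413 / 2460
Ao = 0.9809

0.9809


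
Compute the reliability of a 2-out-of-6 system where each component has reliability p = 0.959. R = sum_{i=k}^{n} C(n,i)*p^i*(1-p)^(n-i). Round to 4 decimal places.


k = 2, n = 6, p = 0.959
i=2: C(6,2)=15 * 0.959^2 * 0.041^4 = 0.0
i=3: C(6,3)=20 * 0.959^3 * 0.041^3 = 0.0012
i=4: C(6,4)=15 * 0.959^4 * 0.041^2 = 0.0213
i=5: C(6,5)=6 * 0.959^5 * 0.041^1 = 0.1995
i=6: C(6,6)=1 * 0.959^6 * 0.041^0 = 0.7779
R = sum of terms = 1.0

1.0


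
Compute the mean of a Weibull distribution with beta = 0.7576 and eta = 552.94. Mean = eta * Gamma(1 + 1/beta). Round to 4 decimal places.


beta = 0.7576, eta = 552.94
1/beta = 1.32
1 + 1/beta = 2.32
Gamma(2.32) = 1.1809
Mean = 552.94 * 1.1809
Mean = 652.964

652.964


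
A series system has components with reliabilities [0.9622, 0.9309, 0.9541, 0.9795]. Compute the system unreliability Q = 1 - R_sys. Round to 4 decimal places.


Components: [0.9622, 0.9309, 0.9541, 0.9795]
After component 1: product = 0.9622
After component 2: product = 0.8957
After component 3: product = 0.8546
After component 4: product = 0.8371
R_sys = 0.8371
Q = 1 - 0.8371 = 0.1629

0.1629


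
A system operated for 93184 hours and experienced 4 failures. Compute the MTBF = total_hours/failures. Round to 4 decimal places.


total_hours = 93184
failures = 4
MTBF = 93184 / 4
MTBF = 23296.0

23296.0


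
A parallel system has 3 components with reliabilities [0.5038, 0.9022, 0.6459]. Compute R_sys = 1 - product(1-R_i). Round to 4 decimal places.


Components: [0.5038, 0.9022, 0.6459]
(1 - 0.5038) = 0.4962, running product = 0.4962
(1 - 0.9022) = 0.0978, running product = 0.0485
(1 - 0.6459) = 0.3541, running product = 0.0172
Product of (1-R_i) = 0.0172
R_sys = 1 - 0.0172 = 0.9828

0.9828


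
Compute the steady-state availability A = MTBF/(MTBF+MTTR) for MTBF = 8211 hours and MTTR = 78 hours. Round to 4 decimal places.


MTBF = 8211
MTTR = 78
MTBF + MTTR = 8289
A = 8211 / 8289
A = 0.9906

0.9906


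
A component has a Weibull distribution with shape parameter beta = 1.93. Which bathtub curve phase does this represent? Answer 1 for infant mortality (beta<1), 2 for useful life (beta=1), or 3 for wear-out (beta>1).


beta = 1.93
Compare beta to 1:
beta < 1 => infant mortality (phase 1)
beta = 1 => useful life (phase 2)
beta > 1 => wear-out (phase 3)
Since beta = 1.93, this is wear-out (increasing failure rate)
Phase = 3

3


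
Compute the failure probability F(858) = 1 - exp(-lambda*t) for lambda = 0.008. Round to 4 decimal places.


lambda = 0.008, t = 858
lambda * t = 6.864
exp(-6.864) = 0.001
F(t) = 1 - 0.001
F(t) = 0.999

0.999


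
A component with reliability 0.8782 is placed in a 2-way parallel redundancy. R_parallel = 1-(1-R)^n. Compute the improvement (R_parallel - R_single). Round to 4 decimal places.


R_single = 0.8782, n = 2
1 - R_single = 0.1218
(1 - R_single)^n = 0.1218^2 = 0.0148
R_parallel = 1 - 0.0148 = 0.9852
Improvement = 0.9852 - 0.8782
Improvement = 0.107

0.107


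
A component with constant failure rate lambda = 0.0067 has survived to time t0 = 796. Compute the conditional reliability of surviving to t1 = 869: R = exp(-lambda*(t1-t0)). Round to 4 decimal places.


lambda = 0.0067
t0 = 796, t1 = 869
t1 - t0 = 73
lambda * (t1-t0) = 0.0067 * 73 = 0.4891
R = exp(-0.4891)
R = 0.6132

0.6132


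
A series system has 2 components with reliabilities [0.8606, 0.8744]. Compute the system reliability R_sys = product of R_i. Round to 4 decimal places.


Components: [0.8606, 0.8744]
After component 1 (R=0.8606): product = 0.8606
After component 2 (R=0.8744): product = 0.7525
R_sys = 0.7525

0.7525


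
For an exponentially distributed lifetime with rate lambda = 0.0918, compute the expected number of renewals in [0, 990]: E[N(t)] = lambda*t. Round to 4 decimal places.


lambda = 0.0918
t = 990
E[N(t)] = lambda * t
E[N(t)] = 0.0918 * 990
E[N(t)] = 90.882

90.882


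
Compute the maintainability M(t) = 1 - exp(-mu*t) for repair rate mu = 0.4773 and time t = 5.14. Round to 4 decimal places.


mu = 0.4773, t = 5.14
mu * t = 0.4773 * 5.14 = 2.4533
exp(-2.4533) = 0.086
M(t) = 1 - 0.086
M(t) = 0.914

0.914


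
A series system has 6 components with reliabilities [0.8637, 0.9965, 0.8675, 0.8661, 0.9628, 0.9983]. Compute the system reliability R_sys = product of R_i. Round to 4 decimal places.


Components: [0.8637, 0.9965, 0.8675, 0.8661, 0.9628, 0.9983]
After component 1 (R=0.8637): product = 0.8637
After component 2 (R=0.9965): product = 0.8607
After component 3 (R=0.8675): product = 0.7466
After component 4 (R=0.8661): product = 0.6467
After component 5 (R=0.9628): product = 0.6226
After component 6 (R=0.9983): product = 0.6215
R_sys = 0.6215

0.6215
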